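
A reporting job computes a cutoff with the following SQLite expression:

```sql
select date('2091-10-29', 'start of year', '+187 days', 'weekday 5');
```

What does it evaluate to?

`start of year` rewinds 2091-10-29 to 2091-01-01.
Applying '+187 days' to 2091-01-01: counting 187 days forward gives 2091-07-07.
`weekday 5` advances to the next Friday; 2091-07-07 is a Saturday, so it moves forward to 2091-07-13.

2091-07-13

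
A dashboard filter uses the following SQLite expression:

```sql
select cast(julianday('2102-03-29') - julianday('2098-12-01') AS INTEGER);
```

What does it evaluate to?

30 days remain in December 2098 after the 1st (31 − 1).
Full months from January 2099 through February 2102 contribute their day counts.
Then 29 days into March 2102.
Total: 30 + 31 + 28 + 31 + 30 + 31 + 30 + 31 + 31 + 30 + 31 + 30 + 31 + 31 + 28 + 31 + 30 + 31 + 30 + 31 + 31 + 30 + 31 + 30 + 31 + 31 + 28 + 31 + 30 + 31 + 30 + 31 + 31 + 30 + 31 + 30 + 31 + 31 + 28 + 29 = 1213.

1213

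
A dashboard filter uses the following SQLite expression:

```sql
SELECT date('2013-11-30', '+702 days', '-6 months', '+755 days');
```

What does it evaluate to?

Applying '+702 days' to 2013-11-30: counting 702 days forward gives 2015-11-02.
Adding -6 months to 2015-11-02 gives 2015-05-02.
Applying '+755 days' to 2015-05-02: counting 755 days forward gives 2017-05-26.

2017-05-26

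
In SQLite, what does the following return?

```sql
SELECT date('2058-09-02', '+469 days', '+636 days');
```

Applying '+469 days' to 2058-09-02: counting 469 days forward gives 2059-12-15.
Applying '+636 days' to 2059-12-15: counting 636 days forward gives 2061-09-11.

2061-09-11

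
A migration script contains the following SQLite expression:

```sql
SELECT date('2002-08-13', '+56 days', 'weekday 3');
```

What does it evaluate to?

2002-10-09

Applying '+56 days' to 2002-08-13: counting 56 days forward gives 2002-10-08.
`weekday 3` advances to the next Wednesday; 2002-10-08 is a Tuesday, so it moves forward to 2002-10-09.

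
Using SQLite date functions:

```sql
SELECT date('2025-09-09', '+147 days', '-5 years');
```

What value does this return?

2021-02-03

Applying '+147 days' to 2025-09-09: counting 147 days forward gives 2026-02-03.
Adding -5 years to 2026-02-03 gives 2021-02-03.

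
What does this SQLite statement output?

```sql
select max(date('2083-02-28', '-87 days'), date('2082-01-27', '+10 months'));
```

2082-12-03

date('2083-02-28', '-87 days') → 2082-12-03.
date('2082-01-27', '+10 months') → 2082-11-27.
Later of the two is 2082-12-03.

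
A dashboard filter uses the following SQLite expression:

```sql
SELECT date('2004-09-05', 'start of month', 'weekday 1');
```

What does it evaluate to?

`start of month` rewinds 2004-09-05 to 2004-09-01.
`weekday 1` advances to the next Monday; 2004-09-01 is a Wednesday, so it moves forward to 2004-09-06.

2004-09-06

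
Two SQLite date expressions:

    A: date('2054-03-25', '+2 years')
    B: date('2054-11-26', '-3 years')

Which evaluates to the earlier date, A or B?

A = 2056-03-25.
B = 2051-11-26.
B is earlier.

B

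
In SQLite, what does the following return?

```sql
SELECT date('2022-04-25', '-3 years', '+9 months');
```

2020-01-25

Adding -3 years to 2022-04-25 gives 2019-04-25.
Adding +9 months to 2019-04-25 gives 2020-01-25.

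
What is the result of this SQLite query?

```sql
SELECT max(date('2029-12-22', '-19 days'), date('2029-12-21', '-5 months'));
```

date('2029-12-22', '-19 days') → 2029-12-03.
date('2029-12-21', '-5 months') → 2029-07-21.
Later of the two is 2029-12-03.

2029-12-03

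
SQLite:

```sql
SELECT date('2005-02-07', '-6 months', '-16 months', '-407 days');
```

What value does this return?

2002-02-24

Adding -6 months to 2005-02-07 gives 2004-08-07.
Adding -16 months to 2004-08-07 gives 2003-04-07.
Applying '-407 days' to 2003-04-07: counting 407 days back gives 2002-02-24.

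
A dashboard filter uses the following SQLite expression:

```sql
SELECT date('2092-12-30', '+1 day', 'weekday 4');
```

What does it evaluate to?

Advancing 1 more day within December lands on 2092-12-31.
`weekday 4` advances to the next Thursday; 2092-12-31 is a Wednesday, so it moves forward to 2093-01-01.

2093-01-01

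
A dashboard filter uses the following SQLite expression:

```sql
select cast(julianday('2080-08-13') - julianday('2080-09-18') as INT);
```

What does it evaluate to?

18 days remain in August 2080 after the 13th (31 − 13).
Then 18 days into September 2080.
Total: 18 + 18 = 36.
The subtraction is earlier − later, so the result is −36 → -36.

-36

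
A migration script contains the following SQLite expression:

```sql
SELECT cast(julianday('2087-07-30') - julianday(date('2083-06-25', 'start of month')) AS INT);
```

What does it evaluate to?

`start of month` rewinds 2083-06-25 to 2083-06-01.
29 days remain in June 2083 after the 1st (30 − 1).
Full months from July 2083 through June 2087 contribute their day counts.
Then 30 days into July 2087.
Total: 29 + 31 + 31 + 30 + 31 + 30 + 31 + 31 + 29 + 31 + 30 + 31 + 30 + 31 + 31 + 30 + 31 + 30 + 31 + 31 + 28 + 31 + 30 + 31 + 30 + 31 + 31 + 30 + 31 + 30 + 31 + 31 + 28 + 31 + 30 + 31 + 30 + 31 + 31 + 30 + 31 + 30 + 31 + 31 + 28 + 31 + 30 + 31 + 30 + 30 = 1520.

1520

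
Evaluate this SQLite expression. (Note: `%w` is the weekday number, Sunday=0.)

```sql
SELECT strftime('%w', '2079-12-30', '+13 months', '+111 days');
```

3

First apply '+13 months', '+111 days': 2079-12-30 → 2081-05-21.
2081-05-21 is a Wednesday; with Sunday=0 that is 3.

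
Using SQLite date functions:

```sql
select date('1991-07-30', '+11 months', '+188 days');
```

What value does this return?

1993-01-04

Adding +11 months to 1991-07-30 gives 1992-06-30.
Applying '+188 days' to 1992-06-30: counting 188 days forward gives 1993-01-04.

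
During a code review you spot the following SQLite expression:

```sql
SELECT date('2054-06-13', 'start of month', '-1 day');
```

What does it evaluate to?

`start of month` rewinds 2054-06-13 to 2054-06-01.
Going back 1 day from 2054-06-01 reaches 2054-05-31 (last day of May, 31 days).

2054-05-31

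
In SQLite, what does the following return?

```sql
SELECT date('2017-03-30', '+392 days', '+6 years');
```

Applying '+392 days' to 2017-03-30: counting 392 days forward gives 2018-04-26.
Adding +6 years to 2018-04-26 gives 2024-04-26.

2024-04-26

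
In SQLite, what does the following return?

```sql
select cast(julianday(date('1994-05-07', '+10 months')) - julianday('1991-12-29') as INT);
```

Adding +10 months to 1994-05-07 gives 1995-03-07.
2 days remain in December 1991 after the 29th (31 − 29).
Full months from January 1992 through February 1995 contribute their day counts.
Then 7 days into March 1995.
Total: 2 + 31 + 29 + 31 + 30 + 31 + 30 + 31 + 31 + 30 + 31 + 30 + 31 + 31 + 28 + 31 + 30 + 31 + 30 + 31 + 31 + 30 + 31 + 30 + 31 + 31 + 28 + 31 + 30 + 31 + 30 + 31 + 31 + 30 + 31 + 30 + 31 + 31 + 28 + 7 = 1164.

1164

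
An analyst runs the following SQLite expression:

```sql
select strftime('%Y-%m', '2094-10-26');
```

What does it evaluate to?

`%Y-%m` extracts the year-month: 2094-10.

2094-10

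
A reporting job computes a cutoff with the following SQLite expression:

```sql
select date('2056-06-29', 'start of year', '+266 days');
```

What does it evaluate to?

2056-09-23

`start of year` rewinds 2056-06-29 to 2056-01-01.
Applying '+266 days' to 2056-01-01: counting 266 days forward gives 2056-09-23.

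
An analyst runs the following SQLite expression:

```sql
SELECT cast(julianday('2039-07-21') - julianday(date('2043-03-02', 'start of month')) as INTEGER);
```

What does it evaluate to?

-1319

`start of month` rewinds 2043-03-02 to 2043-03-01.
10 days remain in July 2039 after the 21st (31 − 21).
Full months from August 2039 through February 2043 contribute their day counts.
Then 1 day into March 2043.
Total: 10 + 31 + 30 + 31 + 30 + 31 + 31 + 29 + 31 + 30 + 31 + 30 + 31 + 31 + 30 + 31 + 30 + 31 + 31 + 28 + 31 + 30 + 31 + 30 + 31 + 31 + 30 + 31 + 30 + 31 + 31 + 28 + 31 + 30 + 31 + 30 + 31 + 31 + 30 + 31 + 30 + 31 + 31 + 28 + 1 = 1319.
The subtraction is earlier − later, so the result is −1319 → -1319.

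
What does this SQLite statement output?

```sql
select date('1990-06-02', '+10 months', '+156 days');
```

1991-09-05

Adding +10 months to 1990-06-02 gives 1991-04-02.
Applying '+156 days' to 1991-04-02: counting 156 days forward gives 1991-09-05.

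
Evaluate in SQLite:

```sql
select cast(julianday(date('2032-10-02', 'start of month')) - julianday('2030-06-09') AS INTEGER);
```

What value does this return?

845

`start of month` rewinds 2032-10-02 to 2032-10-01.
21 days remain in June 2030 after the 9th (30 − 9).
Full months from July 2030 through September 2032 contribute their day counts.
Then 1 day into October 2032.
Total: 21 + 31 + 31 + 30 + 31 + 30 + 31 + 31 + 28 + 31 + 30 + 31 + 30 + 31 + 31 + 30 + 31 + 30 + 31 + 31 + 29 + 31 + 30 + 31 + 30 + 31 + 31 + 30 + 1 = 845.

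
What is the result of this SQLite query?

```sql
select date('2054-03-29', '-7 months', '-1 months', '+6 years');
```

2059-07-29

Adding -7 months to 2054-03-29 gives 2053-08-29.
Adding -1 month to 2053-08-29 gives 2053-07-29.
Adding +6 years to 2053-07-29 gives 2059-07-29.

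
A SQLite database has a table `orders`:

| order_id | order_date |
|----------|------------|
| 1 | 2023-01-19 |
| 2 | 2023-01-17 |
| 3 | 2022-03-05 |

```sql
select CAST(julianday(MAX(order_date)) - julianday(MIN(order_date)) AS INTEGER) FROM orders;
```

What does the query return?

320

MIN = 2022-03-05, MAX = 2023-01-19.
26 days remain in March 2022 after the 5th (31 − 5).
Full months from April 2022 through December 2022 contribute their day counts.
Then 19 days into January 2023.
Total: 26 + 30 + 31 + 30 + 31 + 31 + 30 + 31 + 30 + 31 + 19 = 320.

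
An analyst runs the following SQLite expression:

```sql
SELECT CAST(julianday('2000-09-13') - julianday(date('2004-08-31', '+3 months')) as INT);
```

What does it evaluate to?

-1540

Adding +3 months to 2004-08-31 targets 2004-11-31. November 2004 has only 30 days, so SQLite normalizes the 1-day overflow forward to 2004-12-01.
17 days remain in September 2000 after the 13th (30 − 13).
Full months from October 2000 through November 2004 contribute their day counts.
Then 1 day into December 2004.
Total: 17 + 31 + 30 + 31 + 31 + 28 + 31 + 30 + 31 + 30 + 31 + 31 + 30 + 31 + 30 + 31 + 31 + 28 + 31 + 30 + 31 + 30 + 31 + 31 + 30 + 31 + 30 + 31 + 31 + 28 + 31 + 30 + 31 + 30 + 31 + 31 + 30 + 31 + 30 + 31 + 31 + 29 + 31 + 30 + 31 + 30 + 31 + 31 + 30 + 31 + 30 + 1 = 1540.
The subtraction is earlier − later, so the result is −1540 → -1540.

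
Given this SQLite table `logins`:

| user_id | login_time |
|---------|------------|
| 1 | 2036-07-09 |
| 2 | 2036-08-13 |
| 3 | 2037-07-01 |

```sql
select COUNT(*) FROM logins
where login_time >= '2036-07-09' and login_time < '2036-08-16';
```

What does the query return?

2

Rows in [2036-07-09, 2036-08-16): 2036-07-09, 2036-08-13 → 2 rows.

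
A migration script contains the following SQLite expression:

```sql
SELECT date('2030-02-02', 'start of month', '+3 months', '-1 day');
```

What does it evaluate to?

`start of month` rewinds 2030-02-02 to 2030-02-01.
Adding +3 months to 2030-02-01 gives 2030-05-01.
Going back 1 day from 2030-05-01 reaches 2030-04-30 (last day of April, 30 days).

2030-04-30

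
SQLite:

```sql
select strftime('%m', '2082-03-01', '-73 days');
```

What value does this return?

First apply '-73 days': 2082-03-01 → 2081-12-18.
`%m` extracts the 2-digit month (01-12): 12.

12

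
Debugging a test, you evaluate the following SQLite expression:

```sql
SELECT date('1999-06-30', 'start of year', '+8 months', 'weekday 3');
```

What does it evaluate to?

1999-09-01

`start of year` rewinds 1999-06-30 to 1999-01-01.
Adding +8 months to 1999-01-01 gives 1999-09-01.
`weekday 3` advances to the next Wednesday; 1999-09-01 is already a Wednesday, so it stays at 1999-09-01.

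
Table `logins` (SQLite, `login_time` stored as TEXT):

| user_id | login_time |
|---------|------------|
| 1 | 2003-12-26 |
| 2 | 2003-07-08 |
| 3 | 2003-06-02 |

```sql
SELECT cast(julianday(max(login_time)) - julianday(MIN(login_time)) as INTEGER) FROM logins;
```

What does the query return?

207

MIN = 2003-06-02, MAX = 2003-12-26.
28 days remain in June 2003 after the 2nd (30 − 2).
July 2003: 31 days.
August 2003: 31 days.
September 2003: 30 days.
October 2003: 31 days.
November 2003: 30 days.
Then 26 days into December 2003.
Total: 28 + 31 + 31 + 30 + 31 + 30 + 26 = 207.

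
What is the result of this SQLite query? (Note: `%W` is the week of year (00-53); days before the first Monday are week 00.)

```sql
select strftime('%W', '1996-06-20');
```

25

1996-06-20 is a Thursday. SQLite's %W counts Mondays since the year started; the result is 25.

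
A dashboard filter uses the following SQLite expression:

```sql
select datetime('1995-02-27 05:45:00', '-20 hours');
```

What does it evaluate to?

1995-02-26 09:45:00

-20 hours from 1995-02-27 05:45:00 is 1995-02-26 09:45:00 (crosses midnight).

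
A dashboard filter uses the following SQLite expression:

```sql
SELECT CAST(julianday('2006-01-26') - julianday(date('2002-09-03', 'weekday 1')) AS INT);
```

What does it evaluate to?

1235

`weekday 1` advances to the next Monday; 2002-09-03 is a Tuesday, so it moves forward to 2002-09-09.
21 days remain in September 2002 after the 9th (30 − 9).
Full months from October 2002 through December 2005 contribute their day counts.
Then 26 days into January 2006.
Total: 21 + 31 + 30 + 31 + 31 + 28 + 31 + 30 + 31 + 30 + 31 + 31 + 30 + 31 + 30 + 31 + 31 + 29 + 31 + 30 + 31 + 30 + 31 + 31 + 30 + 31 + 30 + 31 + 31 + 28 + 31 + 30 + 31 + 30 + 31 + 31 + 30 + 31 + 30 + 31 + 26 = 1235.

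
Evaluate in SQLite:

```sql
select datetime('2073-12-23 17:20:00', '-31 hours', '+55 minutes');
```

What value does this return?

-31 hours from 2073-12-23 17:20:00 is 2073-12-22 10:20:00 (crosses midnight).
+55 minutes from 2073-12-22 10:20:00 is 2073-12-22 11:15:00.

2073-12-22 11:15:00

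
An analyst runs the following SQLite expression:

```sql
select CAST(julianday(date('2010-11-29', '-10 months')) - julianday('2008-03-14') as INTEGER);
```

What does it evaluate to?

686

Adding -10 months to 2010-11-29 gives 2010-01-29.
17 days remain in March 2008 after the 14th (31 − 14).
Full months from April 2008 through December 2009 contribute their day counts.
Then 29 days into January 2010.
Total: 17 + 30 + 31 + 30 + 31 + 31 + 30 + 31 + 30 + 31 + 31 + 28 + 31 + 30 + 31 + 30 + 31 + 31 + 30 + 31 + 30 + 31 + 29 = 686.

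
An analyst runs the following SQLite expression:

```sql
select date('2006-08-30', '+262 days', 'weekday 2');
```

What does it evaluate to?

2007-05-22

Applying '+262 days' to 2006-08-30: counting 262 days forward gives 2007-05-19.
`weekday 2` advances to the next Tuesday; 2007-05-19 is a Saturday, so it moves forward to 2007-05-22.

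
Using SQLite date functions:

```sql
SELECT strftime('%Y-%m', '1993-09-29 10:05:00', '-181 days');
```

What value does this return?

1993-04

First apply '-181 days': 1993-09-29 10:05:00 → 1993-04-01 10:05:00.
`%Y-%m` extracts the year-month: 1993-04.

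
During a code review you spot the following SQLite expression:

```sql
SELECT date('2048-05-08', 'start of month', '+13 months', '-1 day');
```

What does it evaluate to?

2049-05-31

`start of month` rewinds 2048-05-08 to 2048-05-01.
Adding +13 months to 2048-05-01 gives 2049-06-01.
Going back 1 day from 2049-06-01 reaches 2049-05-31 (last day of May, 31 days).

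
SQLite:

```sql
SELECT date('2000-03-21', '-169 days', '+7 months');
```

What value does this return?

Applying '-169 days' to 2000-03-21: counting 169 days back gives 1999-10-04.
Adding +7 months to 1999-10-04 gives 2000-05-04.

2000-05-04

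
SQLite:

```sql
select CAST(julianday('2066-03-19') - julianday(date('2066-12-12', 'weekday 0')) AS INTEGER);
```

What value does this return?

-268

`weekday 0` advances to the next Sunday; 2066-12-12 is already a Sunday, so it stays at 2066-12-12.
12 days remain in March 2066 after the 19th (31 − 19).
Full months from April 2066 through November 2066 contribute their day counts.
Then 12 days into December 2066.
Total: 12 + 30 + 31 + 30 + 31 + 31 + 30 + 31 + 30 + 12 = 268.
The subtraction is earlier − later, so the result is −268 → -268.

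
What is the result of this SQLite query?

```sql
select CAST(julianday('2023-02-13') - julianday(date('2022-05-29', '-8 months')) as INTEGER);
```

502

Adding -8 months to 2022-05-29 gives 2021-09-29.
1 day remains in September 2021 after the 29th (30 − 29).
Full months from October 2021 through January 2023 contribute their day counts.
Then 13 days into February 2023.
Total: 1 + 31 + 30 + 31 + 31 + 28 + 31 + 30 + 31 + 30 + 31 + 31 + 30 + 31 + 30 + 31 + 31 + 13 = 502.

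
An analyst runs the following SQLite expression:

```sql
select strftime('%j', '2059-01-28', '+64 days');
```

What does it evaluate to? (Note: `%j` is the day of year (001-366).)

First apply '+64 days': 2059-01-28 → 2059-04-02.
Day-of-year for 2059-04-02: days since 2059-01-01 inclusive = 92, zero-padded to 092.

092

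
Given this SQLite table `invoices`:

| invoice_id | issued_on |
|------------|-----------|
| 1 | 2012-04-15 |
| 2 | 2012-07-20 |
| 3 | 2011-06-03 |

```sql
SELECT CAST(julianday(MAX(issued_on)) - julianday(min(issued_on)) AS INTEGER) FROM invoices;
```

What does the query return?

413

MIN = 2011-06-03, MAX = 2012-07-20.
27 days remain in June 2011 after the 3rd (30 − 3).
Full months from July 2011 through June 2012 contribute their day counts.
Then 20 days into July 2012.
Total: 27 + 31 + 31 + 30 + 31 + 30 + 31 + 31 + 29 + 31 + 30 + 31 + 30 + 20 = 413.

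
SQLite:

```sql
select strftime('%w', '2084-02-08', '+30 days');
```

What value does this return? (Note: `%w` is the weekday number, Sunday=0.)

4

First apply '+30 days': 2084-02-08 → 2084-03-09.
2084-03-09 is a Thursday; with Sunday=0 that is 4.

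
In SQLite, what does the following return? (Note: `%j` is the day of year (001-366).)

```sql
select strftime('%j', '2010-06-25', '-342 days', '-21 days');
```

178

First apply '-342 days', '-21 days': 2010-06-25 → 2009-06-27.
Day-of-year for 2009-06-27: days since 2009-01-01 inclusive = 178, zero-padded to 178.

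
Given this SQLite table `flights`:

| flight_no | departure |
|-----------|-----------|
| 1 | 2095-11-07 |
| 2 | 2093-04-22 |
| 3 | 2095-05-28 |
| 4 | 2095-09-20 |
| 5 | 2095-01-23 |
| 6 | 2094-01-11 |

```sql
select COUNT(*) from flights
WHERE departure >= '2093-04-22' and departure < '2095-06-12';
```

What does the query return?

Rows in [2093-04-22, 2095-06-12): 2093-04-22, 2095-05-28, 2095-01-23, 2094-01-11 → 4 rows.

4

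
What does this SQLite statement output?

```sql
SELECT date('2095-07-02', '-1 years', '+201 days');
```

2095-01-19

Adding -1 year to 2095-07-02 gives 2094-07-02.
Applying '+201 days' to 2094-07-02: counting 201 days forward gives 2095-01-19.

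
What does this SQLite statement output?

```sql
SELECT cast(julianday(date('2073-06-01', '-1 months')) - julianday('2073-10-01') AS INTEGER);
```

-153

Adding -1 month to 2073-06-01 gives 2073-05-01.
30 days remain in May 2073 after the 1st (31 − 1).
June 2073: 30 days.
July 2073: 31 days.
August 2073: 31 days.
September 2073: 30 days.
Then 1 day into October 2073.
Total: 30 + 30 + 31 + 31 + 30 + 1 = 153.
The subtraction is earlier − later, so the result is −153 → -153.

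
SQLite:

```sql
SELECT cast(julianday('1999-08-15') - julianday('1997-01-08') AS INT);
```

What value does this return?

23 days remain in January 1997 after the 8th (31 − 8).
Full months from February 1997 through July 1999 contribute their day counts.
Then 15 days into August 1999.
Total: 23 + 28 + 31 + 30 + 31 + 30 + 31 + 31 + 30 + 31 + 30 + 31 + 31 + 28 + 31 + 30 + 31 + 30 + 31 + 31 + 30 + 31 + 30 + 31 + 31 + 28 + 31 + 30 + 31 + 30 + 31 + 15 = 949.

949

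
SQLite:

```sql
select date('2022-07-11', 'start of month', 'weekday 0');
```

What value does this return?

`start of month` rewinds 2022-07-11 to 2022-07-01.
`weekday 0` advances to the next Sunday; 2022-07-01 is a Friday, so it moves forward to 2022-07-03.

2022-07-03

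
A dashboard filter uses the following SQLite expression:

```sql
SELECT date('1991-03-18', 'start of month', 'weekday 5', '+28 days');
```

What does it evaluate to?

1991-03-29

`start of month` rewinds 1991-03-18 to 1991-03-01.
`weekday 5` advances to the next Friday; 1991-03-01 is already a Friday, so it stays at 1991-03-01.
Advancing 28 more days within March lands on 1991-03-29.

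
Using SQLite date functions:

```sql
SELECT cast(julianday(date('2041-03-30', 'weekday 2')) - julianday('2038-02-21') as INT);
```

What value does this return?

`weekday 2` advances to the next Tuesday; 2041-03-30 is a Saturday, so it moves forward to 2041-04-02.
7 days remain in February 2038 after the 21st (28 − 21).
Full months from March 2038 through March 2041 contribute their day counts.
Then 2 days into April 2041.
Total: 7 + 31 + 30 + 31 + 30 + 31 + 31 + 30 + 31 + 30 + 31 + 31 + 28 + 31 + 30 + 31 + 30 + 31 + 31 + 30 + 31 + 30 + 31 + 31 + 29 + 31 + 30 + 31 + 30 + 31 + 31 + 30 + 31 + 30 + 31 + 31 + 28 + 31 + 2 = 1136.

1136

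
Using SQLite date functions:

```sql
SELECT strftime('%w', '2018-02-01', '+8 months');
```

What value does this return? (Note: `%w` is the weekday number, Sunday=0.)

1

First apply '+8 months': 2018-02-01 → 2018-10-01.
2018-10-01 is a Monday; with Sunday=0 that is 1.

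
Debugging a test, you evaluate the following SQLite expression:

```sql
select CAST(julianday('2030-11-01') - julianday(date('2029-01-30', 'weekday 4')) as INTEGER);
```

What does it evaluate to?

638

`weekday 4` advances to the next Thursday; 2029-01-30 is a Tuesday, so it moves forward to 2029-02-01.
27 days remain in February 2029 after the 1st (28 − 1).
Full months from March 2029 through October 2030 contribute their day counts.
Then 1 day into November 2030.
Total: 27 + 31 + 30 + 31 + 30 + 31 + 31 + 30 + 31 + 30 + 31 + 31 + 28 + 31 + 30 + 31 + 30 + 31 + 31 + 30 + 31 + 1 = 638.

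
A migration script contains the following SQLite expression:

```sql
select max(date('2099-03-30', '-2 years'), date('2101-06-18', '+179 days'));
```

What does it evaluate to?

2101-12-14

date('2099-03-30', '-2 years') → 2097-03-30.
date('2101-06-18', '+179 days') → 2101-12-14.
Later of the two is 2101-12-14.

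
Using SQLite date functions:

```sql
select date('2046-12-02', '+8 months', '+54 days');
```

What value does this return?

Adding +8 months to 2046-12-02 gives 2047-08-02.
Applying '+54 days' to 2047-08-02: counting 54 days forward gives 2047-09-25.

2047-09-25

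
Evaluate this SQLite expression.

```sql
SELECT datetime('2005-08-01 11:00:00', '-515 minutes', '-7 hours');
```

2005-07-31 19:25:00

515 minutes = 8h 35m; -515 minutes from 2005-08-01 11:00:00 is 2005-08-01 02:25:00.
-7 hours from 2005-08-01 02:25:00 is 2005-07-31 19:25:00 (crosses midnight).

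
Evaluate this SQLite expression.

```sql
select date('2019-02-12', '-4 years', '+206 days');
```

2015-09-06

Adding -4 years to 2019-02-12 gives 2015-02-12.
Applying '+206 days' to 2015-02-12: counting 206 days forward gives 2015-09-06.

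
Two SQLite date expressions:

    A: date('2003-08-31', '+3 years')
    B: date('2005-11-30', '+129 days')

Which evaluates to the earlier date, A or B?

A = 2006-08-31.
B = 2006-04-08.
B is earlier.

B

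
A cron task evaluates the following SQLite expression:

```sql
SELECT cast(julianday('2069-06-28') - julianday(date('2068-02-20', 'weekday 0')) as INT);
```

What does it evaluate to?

`weekday 0` advances to the next Sunday; 2068-02-20 is a Monday, so it moves forward to 2068-02-26.
3 days remain in February 2068 after the 26th (29 − 26).
Full months from March 2068 through May 2069 contribute their day counts.
Then 28 days into June 2069.
Total: 3 + 31 + 30 + 31 + 30 + 31 + 31 + 30 + 31 + 30 + 31 + 31 + 28 + 31 + 30 + 31 + 28 = 488.

488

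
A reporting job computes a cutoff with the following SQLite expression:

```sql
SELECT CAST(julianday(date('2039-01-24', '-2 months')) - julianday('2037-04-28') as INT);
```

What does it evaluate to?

Adding -2 months to 2039-01-24 gives 2038-11-24.
2 days remain in April 2037 after the 28th (30 − 28).
Full months from May 2037 through October 2038 contribute their day counts.
Then 24 days into November 2038.
Total: 2 + 31 + 30 + 31 + 31 + 30 + 31 + 30 + 31 + 31 + 28 + 31 + 30 + 31 + 30 + 31 + 31 + 30 + 31 + 24 = 575.

575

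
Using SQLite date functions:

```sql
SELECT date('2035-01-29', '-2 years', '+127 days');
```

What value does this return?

2033-06-05

Adding -2 years to 2035-01-29 gives 2033-01-29.
Applying '+127 days' to 2033-01-29: counting 127 days forward gives 2033-06-05.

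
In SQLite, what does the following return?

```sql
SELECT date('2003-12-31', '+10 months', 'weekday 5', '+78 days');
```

Adding +10 months to 2003-12-31 gives 2004-10-31.
`weekday 5` advances to the next Friday; 2004-10-31 is a Sunday, so it moves forward to 2004-11-05.
Applying '+78 days' to 2004-11-05: counting 78 days forward gives 2005-01-22.

2005-01-22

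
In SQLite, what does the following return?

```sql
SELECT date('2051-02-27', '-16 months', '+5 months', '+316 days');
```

2051-02-06

Adding -16 months to 2051-02-27 gives 2049-10-27.
Adding +5 months to 2049-10-27 gives 2050-03-27.
Applying '+316 days' to 2050-03-27: counting 316 days forward gives 2051-02-06.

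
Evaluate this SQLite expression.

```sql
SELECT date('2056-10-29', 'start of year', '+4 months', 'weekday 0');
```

`start of year` rewinds 2056-10-29 to 2056-01-01.
Adding +4 months to 2056-01-01 gives 2056-05-01.
`weekday 0` advances to the next Sunday; 2056-05-01 is a Monday, so it moves forward to 2056-05-07.

2056-05-07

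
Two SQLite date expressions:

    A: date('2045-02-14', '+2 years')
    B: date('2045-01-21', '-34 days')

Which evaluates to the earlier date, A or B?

B

A = 2047-02-14.
B = 2044-12-18.
B is earlier.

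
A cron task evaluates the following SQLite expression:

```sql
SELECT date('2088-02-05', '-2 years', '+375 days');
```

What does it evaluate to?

2087-02-15

Adding -2 years to 2088-02-05 gives 2086-02-05.
Applying '+375 days' to 2086-02-05: counting 375 days forward gives 2087-02-15.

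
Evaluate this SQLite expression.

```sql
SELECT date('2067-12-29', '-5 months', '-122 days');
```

Adding -5 months to 2067-12-29 gives 2067-07-29.
Applying '-122 days' to 2067-07-29: counting 122 days back gives 2067-03-29.

2067-03-29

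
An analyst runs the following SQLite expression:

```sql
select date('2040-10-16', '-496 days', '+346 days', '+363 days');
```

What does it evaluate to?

Applying '-496 days' to 2040-10-16: counting 496 days back gives 2039-06-08.
Applying '+346 days' to 2039-06-08: counting 346 days forward gives 2040-05-19.
Applying '+363 days' to 2040-05-19: counting 363 days forward gives 2041-05-17.

2041-05-17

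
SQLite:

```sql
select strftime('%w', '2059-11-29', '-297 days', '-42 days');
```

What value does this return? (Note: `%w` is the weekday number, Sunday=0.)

First apply '-297 days', '-42 days': 2059-11-29 → 2058-12-25.
2058-12-25 is a Wednesday; with Sunday=0 that is 3.

3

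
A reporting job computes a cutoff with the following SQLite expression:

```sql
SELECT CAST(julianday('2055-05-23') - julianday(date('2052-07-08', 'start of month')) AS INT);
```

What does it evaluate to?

`start of month` rewinds 2052-07-08 to 2052-07-01.
30 days remain in July 2052 after the 1st (31 − 1).
Full months from August 2052 through April 2055 contribute their day counts.
Then 23 days into May 2055.
Total: 30 + 31 + 30 + 31 + 30 + 31 + 31 + 28 + 31 + 30 + 31 + 30 + 31 + 31 + 30 + 31 + 30 + 31 + 31 + 28 + 31 + 30 + 31 + 30 + 31 + 31 + 30 + 31 + 30 + 31 + 31 + 28 + 31 + 30 + 23 = 1056.

1056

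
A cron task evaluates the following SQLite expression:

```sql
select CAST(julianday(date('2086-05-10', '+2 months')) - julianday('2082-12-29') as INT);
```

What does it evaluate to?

1289

Adding +2 months to 2086-05-10 gives 2086-07-10.
2 days remain in December 2082 after the 29th (31 − 29).
Full months from January 2083 through June 2086 contribute their day counts.
Then 10 days into July 2086.
Total: 2 + 31 + 28 + 31 + 30 + 31 + 30 + 31 + 31 + 30 + 31 + 30 + 31 + 31 + 29 + 31 + 30 + 31 + 30 + 31 + 31 + 30 + 31 + 30 + 31 + 31 + 28 + 31 + 30 + 31 + 30 + 31 + 31 + 30 + 31 + 30 + 31 + 31 + 28 + 31 + 30 + 31 + 30 + 10 = 1289.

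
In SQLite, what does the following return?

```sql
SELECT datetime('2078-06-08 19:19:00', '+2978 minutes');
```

2978 minutes = 49h 38m; +2978 minutes from 2078-06-08 19:19:00 is 2078-06-10 20:57:00 (crosses midnight).

2078-06-10 20:57:00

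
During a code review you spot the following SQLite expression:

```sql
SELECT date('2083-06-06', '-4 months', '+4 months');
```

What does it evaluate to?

2083-06-06

Adding -4 months to 2083-06-06 gives 2083-02-06.
Adding +4 months to 2083-02-06 gives 2083-06-06.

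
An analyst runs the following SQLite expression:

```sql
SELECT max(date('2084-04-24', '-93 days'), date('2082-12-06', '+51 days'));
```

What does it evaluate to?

date('2084-04-24', '-93 days') → 2084-01-22.
date('2082-12-06', '+51 days') → 2083-01-26.
Later of the two is 2084-01-22.

2084-01-22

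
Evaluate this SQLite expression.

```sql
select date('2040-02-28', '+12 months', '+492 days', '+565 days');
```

2044-01-21

Adding +12 months to 2040-02-28 gives 2041-02-28.
Applying '+492 days' to 2041-02-28: counting 492 days forward gives 2042-07-05.
Applying '+565 days' to 2042-07-05: counting 565 days forward gives 2044-01-21.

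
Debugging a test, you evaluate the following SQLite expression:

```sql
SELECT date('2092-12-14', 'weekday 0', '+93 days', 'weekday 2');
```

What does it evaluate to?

2093-03-17

`weekday 0` advances to the next Sunday; 2092-12-14 is already a Sunday, so it stays at 2092-12-14.
Applying '+93 days' to 2092-12-14: counting 93 days forward gives 2093-03-17.
`weekday 2` advances to the next Tuesday; 2093-03-17 is already a Tuesday, so it stays at 2093-03-17.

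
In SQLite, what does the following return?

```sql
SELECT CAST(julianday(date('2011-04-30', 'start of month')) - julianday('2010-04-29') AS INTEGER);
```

337

`start of month` rewinds 2011-04-30 to 2011-04-01.
1 day remains in April 2010 after the 29th (30 − 29).
Full months from May 2010 through March 2011 contribute their day counts.
Then 1 day into April 2011.
Total: 1 + 31 + 30 + 31 + 31 + 30 + 31 + 30 + 31 + 31 + 28 + 31 + 1 = 337.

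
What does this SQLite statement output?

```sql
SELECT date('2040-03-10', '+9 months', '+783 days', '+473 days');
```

2044-05-19

Adding +9 months to 2040-03-10 gives 2040-12-10.
Applying '+783 days' to 2040-12-10: counting 783 days forward gives 2043-02-01.
Applying '+473 days' to 2043-02-01: counting 473 days forward gives 2044-05-19.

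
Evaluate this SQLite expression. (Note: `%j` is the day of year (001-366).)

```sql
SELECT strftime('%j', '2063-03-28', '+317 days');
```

039

First apply '+317 days': 2063-03-28 → 2064-02-08.
Day-of-year for 2064-02-08: days since 2064-01-01 inclusive = 39, zero-padded to 039.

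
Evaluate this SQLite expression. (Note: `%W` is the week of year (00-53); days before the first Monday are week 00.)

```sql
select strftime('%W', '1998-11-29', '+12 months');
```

48

First apply '+12 months': 1998-11-29 → 1999-11-29.
1999-11-29 is a Monday. SQLite's %W counts Mondays since the year started; the result is 48.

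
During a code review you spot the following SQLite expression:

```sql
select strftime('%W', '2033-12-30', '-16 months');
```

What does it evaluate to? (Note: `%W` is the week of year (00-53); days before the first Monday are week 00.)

35

First apply '-16 months': 2033-12-30 → 2032-08-30.
2032-08-30 is a Monday. SQLite's %W counts Mondays since the year started; the result is 35.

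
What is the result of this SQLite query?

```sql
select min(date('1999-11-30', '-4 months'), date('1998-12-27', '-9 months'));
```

1998-03-27

date('1999-11-30', '-4 months') → 1999-07-30.
date('1998-12-27', '-9 months') → 1998-03-27.
Earlier of the two is 1998-03-27.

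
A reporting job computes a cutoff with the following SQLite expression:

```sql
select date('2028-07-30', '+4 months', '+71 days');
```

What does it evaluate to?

2029-02-09

Adding +4 months to 2028-07-30 gives 2028-11-30.
Applying '+71 days' to 2028-11-30: counting 71 days forward gives 2029-02-09.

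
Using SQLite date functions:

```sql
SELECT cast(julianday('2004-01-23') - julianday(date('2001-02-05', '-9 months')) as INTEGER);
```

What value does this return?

1358

Adding -9 months to 2001-02-05 gives 2000-05-05.
26 days remain in May 2000 after the 5th (31 − 5).
Full months from June 2000 through December 2003 contribute their day counts.
Then 23 days into January 2004.
Total: 26 + 30 + 31 + 31 + 30 + 31 + 30 + 31 + 31 + 28 + 31 + 30 + 31 + 30 + 31 + 31 + 30 + 31 + 30 + 31 + 31 + 28 + 31 + 30 + 31 + 30 + 31 + 31 + 30 + 31 + 30 + 31 + 31 + 28 + 31 + 30 + 31 + 30 + 31 + 31 + 30 + 31 + 30 + 31 + 23 = 1358.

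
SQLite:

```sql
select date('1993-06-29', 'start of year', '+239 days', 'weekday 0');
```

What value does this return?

`start of year` rewinds 1993-06-29 to 1993-01-01.
Applying '+239 days' to 1993-01-01: counting 239 days forward gives 1993-08-28.
`weekday 0` advances to the next Sunday; 1993-08-28 is a Saturday, so it moves forward to 1993-08-29.

1993-08-29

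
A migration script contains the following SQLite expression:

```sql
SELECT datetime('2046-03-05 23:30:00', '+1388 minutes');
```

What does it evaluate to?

2046-03-06 22:38:00

1388 minutes = 23h 8m; +1388 minutes from 2046-03-05 23:30:00 is 2046-03-06 22:38:00 (crosses midnight).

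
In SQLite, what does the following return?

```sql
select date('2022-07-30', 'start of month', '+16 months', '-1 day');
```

2023-10-31

`start of month` rewinds 2022-07-30 to 2022-07-01.
Adding +16 months to 2022-07-01 gives 2023-11-01.
Going back 1 day from 2023-11-01 reaches 2023-10-31 (last day of October, 31 days).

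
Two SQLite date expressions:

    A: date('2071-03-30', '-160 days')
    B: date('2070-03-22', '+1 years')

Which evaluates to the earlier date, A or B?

A = 2070-10-21.
B = 2071-03-22.
A is earlier.

A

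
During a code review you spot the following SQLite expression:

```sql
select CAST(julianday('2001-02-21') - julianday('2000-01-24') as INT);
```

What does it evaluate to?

7 days remain in January 2000 after the 24th (31 − 24).
Full months from February 2000 through January 2001 contribute their day counts.
Then 21 days into February 2001.
Total: 7 + 29 + 31 + 30 + 31 + 30 + 31 + 31 + 30 + 31 + 30 + 31 + 31 + 21 = 394.

394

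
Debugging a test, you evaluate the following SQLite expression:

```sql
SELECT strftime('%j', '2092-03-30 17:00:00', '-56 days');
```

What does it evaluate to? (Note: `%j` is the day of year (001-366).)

034

First apply '-56 days': 2092-03-30 17:00:00 → 2092-02-03 17:00:00.
Day-of-year for 2092-02-03: days since 2092-01-01 inclusive = 34, zero-padded to 034.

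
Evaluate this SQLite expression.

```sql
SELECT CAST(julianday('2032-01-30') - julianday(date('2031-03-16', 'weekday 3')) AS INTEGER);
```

`weekday 3` advances to the next Wednesday; 2031-03-16 is a Sunday, so it moves forward to 2031-03-19.
12 days remain in March 2031 after the 19th (31 − 19).
Full months from April 2031 through December 2031 contribute their day counts.
Then 30 days into January 2032.
Total: 12 + 30 + 31 + 30 + 31 + 31 + 30 + 31 + 30 + 31 + 30 = 317.

317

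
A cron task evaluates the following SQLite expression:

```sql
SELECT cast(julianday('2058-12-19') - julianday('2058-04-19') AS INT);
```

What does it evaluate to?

11 days remain in April 2058 after the 19th (30 − 19).
Full months from May 2058 through November 2058 contribute their day counts.
Then 19 days into December 2058.
Total: 11 + 31 + 30 + 31 + 31 + 30 + 31 + 30 + 19 = 244.

244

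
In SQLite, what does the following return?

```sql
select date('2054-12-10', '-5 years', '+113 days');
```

2050-04-02

Adding -5 years to 2054-12-10 gives 2049-12-10.
Applying '+113 days' to 2049-12-10: counting 113 days forward gives 2050-04-02.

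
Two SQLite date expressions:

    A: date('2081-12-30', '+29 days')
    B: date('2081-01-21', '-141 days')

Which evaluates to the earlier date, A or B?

B

A = 2082-01-28.
B = 2080-09-02.
B is earlier.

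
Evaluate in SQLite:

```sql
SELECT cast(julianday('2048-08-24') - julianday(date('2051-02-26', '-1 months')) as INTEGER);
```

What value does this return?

Adding -1 month to 2051-02-26 gives 2051-01-26.
7 days remain in August 2048 after the 24th (31 − 24).
Full months from September 2048 through December 2050 contribute their day counts.
Then 26 days into January 2051.
Total: 7 + 30 + 31 + 30 + 31 + 31 + 28 + 31 + 30 + 31 + 30 + 31 + 31 + 30 + 31 + 30 + 31 + 31 + 28 + 31 + 30 + 31 + 30 + 31 + 31 + 30 + 31 + 30 + 31 + 26 = 885.
The subtraction is earlier − later, so the result is −885 → -885.

-885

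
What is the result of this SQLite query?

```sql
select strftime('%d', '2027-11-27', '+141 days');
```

First apply '+141 days': 2027-11-27 → 2028-04-16.
`%d` extracts the 2-digit day of month: 16.

16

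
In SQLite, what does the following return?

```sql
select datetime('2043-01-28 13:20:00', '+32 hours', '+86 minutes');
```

+32 hours from 2043-01-28 13:20:00 is 2043-01-29 21:20:00 (crosses midnight).
86 minutes = 1h 26m; +86 minutes from 2043-01-29 21:20:00 is 2043-01-29 22:46:00.

2043-01-29 22:46:00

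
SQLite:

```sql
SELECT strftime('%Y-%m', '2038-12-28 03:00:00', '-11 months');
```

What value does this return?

First apply '-11 months': 2038-12-28 03:00:00 → 2038-01-28 03:00:00.
`%Y-%m` extracts the year-month: 2038-01.

2038-01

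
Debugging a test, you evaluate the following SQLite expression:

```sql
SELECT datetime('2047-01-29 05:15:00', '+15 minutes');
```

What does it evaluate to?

+15 minutes from 2047-01-29 05:15:00 is 2047-01-29 05:30:00.

2047-01-29 05:30:00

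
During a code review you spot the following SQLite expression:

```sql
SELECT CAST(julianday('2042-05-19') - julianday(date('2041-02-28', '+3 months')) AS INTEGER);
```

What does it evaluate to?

Adding +3 months to 2041-02-28 gives 2041-05-28.
3 days remain in May 2041 after the 28th (31 − 28).
Full months from June 2041 through April 2042 contribute their day counts.
Then 19 days into May 2042.
Total: 3 + 30 + 31 + 31 + 30 + 31 + 30 + 31 + 31 + 28 + 31 + 30 + 19 = 356.

356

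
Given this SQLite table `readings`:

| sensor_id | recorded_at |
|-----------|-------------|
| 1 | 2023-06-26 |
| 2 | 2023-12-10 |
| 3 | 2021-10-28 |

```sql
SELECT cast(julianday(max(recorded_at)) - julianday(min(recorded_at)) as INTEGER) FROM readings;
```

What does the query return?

773

MIN = 2021-10-28, MAX = 2023-12-10.
3 days remain in October 2021 after the 28th (31 − 28).
Full months from November 2021 through November 2023 contribute their day counts.
Then 10 days into December 2023.
Total: 3 + 30 + 31 + 31 + 28 + 31 + 30 + 31 + 30 + 31 + 31 + 30 + 31 + 30 + 31 + 31 + 28 + 31 + 30 + 31 + 30 + 31 + 31 + 30 + 31 + 30 + 10 = 773.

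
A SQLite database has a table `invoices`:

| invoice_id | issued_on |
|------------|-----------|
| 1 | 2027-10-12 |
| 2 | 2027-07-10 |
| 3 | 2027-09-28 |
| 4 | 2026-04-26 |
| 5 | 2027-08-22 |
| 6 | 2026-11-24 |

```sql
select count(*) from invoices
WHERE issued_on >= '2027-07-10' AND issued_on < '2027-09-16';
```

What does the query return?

Rows in [2027-07-10, 2027-09-16): 2027-07-10, 2027-08-22 → 2 rows.

2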